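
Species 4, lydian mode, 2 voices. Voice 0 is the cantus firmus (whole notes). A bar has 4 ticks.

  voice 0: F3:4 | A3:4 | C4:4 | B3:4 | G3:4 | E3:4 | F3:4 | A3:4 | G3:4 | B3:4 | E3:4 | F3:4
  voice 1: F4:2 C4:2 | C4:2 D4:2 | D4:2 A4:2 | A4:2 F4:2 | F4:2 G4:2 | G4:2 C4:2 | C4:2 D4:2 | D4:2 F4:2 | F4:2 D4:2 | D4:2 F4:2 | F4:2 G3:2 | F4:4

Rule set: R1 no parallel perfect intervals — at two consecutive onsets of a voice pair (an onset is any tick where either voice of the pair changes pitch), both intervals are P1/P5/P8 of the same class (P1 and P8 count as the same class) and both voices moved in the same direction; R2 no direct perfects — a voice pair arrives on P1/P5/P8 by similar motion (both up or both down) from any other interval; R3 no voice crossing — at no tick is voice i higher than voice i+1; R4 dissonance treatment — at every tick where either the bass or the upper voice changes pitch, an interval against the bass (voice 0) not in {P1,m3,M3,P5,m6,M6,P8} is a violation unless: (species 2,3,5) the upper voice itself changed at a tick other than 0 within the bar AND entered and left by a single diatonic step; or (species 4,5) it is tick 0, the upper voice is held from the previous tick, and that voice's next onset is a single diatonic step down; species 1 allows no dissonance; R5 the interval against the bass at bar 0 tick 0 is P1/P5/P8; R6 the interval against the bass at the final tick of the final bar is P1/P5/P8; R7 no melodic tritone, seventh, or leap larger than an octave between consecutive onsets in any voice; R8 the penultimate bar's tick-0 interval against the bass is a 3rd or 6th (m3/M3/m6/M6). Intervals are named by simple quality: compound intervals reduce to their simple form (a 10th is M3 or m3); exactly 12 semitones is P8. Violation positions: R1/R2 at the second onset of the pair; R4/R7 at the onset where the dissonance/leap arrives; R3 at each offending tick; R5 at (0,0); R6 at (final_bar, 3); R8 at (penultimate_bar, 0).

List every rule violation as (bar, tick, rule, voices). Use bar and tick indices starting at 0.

(1, 2, R4, (0, 1))
(2, 0, R4, (0, 1))
(3, 0, R4, (0, 1))
(3, 2, R4, (0, 1))
(4, 0, R4, (0, 1))
(7, 0, R4, (0, 1))
(8, 0, R4, (0, 1))
(9, 2, R4, (0, 1))
(10, 0, R4, (0, 1))
(10, 0, R8, (0, 1))
(10, 2, R7, (1,))
(11, 0, R2, (0, 1))
(11, 0, R7, (1,))

bar 0: v0=F3 v1=F4 downbeat P8
bar 1: v0=A3 v1=C4 downbeat m3
bar 2: v0=C4 v1=D4 downbeat M2
bar 3: v0=B3 v1=A4 downbeat m7
bar 4: v0=G3 v1=F4 downbeat m7
bar 5: v0=E3 v1=G4 downbeat m3
bar 6: v0=F3 v1=C4 downbeat P5
bar 7: v0=A3 v1=D4 downbeat P4
bar 8: v0=G3 v1=F4 downbeat m7
bar 9: v0=B3 v1=D4 downbeat m3
bar 10: v0=E3 v1=F4 downbeat m2
bar 11: v0=F3 v1=F4 downbeat P8
  -> R4 @ bar 1 tick 2 v(0, 1): A3/D4 P4 untreated
  -> R4 @ bar 2 tick 0 v(0, 1): C4/D4 M2 untreated
  -> R4 @ bar 3 tick 0 v(0, 1): B3/A4 m7 untreated
  -> R4 @ bar 3 tick 2 v(0, 1): B3/F4 TT untreated
  -> R4 @ bar 4 tick 0 v(0, 1): G3/F4 m7 untreated
  -> R4 @ bar 7 tick 0 v(0, 1): A3/D4 P4 untreated
  -> R4 @ bar 8 tick 0 v(0, 1): G3/F4 m7 untreated
  -> R4 @ bar 9 tick 2 v(0, 1): B3/F4 TT untreated
  -> R4 @ bar 10 tick 0 v(0, 1): E3/F4 m2 untreated
  -> R8 @ bar 10 tick 0 v(0, 1): penult m2 not 3rd/6th
  -> R7 @ bar 10 tick 2 v(1,): F4->G3 leap 10st
  -> R2 @ bar 11 tick 0 v(0, 1): E3/G3 m3 -> F3/F4 P8 similar
  -> R7 @ bar 11 tick 0 v(1,): G3->F4 leap 10st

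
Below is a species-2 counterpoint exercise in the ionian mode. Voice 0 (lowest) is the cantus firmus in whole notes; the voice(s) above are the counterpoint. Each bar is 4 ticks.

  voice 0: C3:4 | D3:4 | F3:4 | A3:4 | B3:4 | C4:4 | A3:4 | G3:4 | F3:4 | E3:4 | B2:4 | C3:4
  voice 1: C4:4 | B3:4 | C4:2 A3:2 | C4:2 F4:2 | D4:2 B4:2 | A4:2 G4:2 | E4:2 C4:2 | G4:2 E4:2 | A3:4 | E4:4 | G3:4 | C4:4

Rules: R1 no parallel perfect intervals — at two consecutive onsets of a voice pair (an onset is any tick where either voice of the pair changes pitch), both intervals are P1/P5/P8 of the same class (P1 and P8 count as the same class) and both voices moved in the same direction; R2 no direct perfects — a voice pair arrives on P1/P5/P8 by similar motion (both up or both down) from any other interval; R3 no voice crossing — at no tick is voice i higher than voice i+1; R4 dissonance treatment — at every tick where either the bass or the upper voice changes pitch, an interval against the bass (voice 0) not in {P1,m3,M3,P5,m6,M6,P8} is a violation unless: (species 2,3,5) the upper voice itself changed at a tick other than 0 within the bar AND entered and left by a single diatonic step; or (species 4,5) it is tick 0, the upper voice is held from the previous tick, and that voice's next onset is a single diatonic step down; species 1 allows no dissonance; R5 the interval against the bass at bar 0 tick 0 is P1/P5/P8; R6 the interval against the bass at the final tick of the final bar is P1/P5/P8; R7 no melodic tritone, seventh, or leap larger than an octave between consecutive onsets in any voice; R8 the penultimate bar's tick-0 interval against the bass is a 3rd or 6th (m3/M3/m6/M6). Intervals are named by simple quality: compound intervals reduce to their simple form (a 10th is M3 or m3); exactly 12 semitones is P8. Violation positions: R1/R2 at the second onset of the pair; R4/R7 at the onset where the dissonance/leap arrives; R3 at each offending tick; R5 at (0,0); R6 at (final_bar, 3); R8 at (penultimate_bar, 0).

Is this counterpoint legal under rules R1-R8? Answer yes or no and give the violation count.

bar 0: v0=C3 v1=C4 (P8)
bar 1: v0=D3 v1=B3 (M6)
bar 2: v0=F3 v1=C4 (P5)
bar 3: v0=A3 v1=C4 (m3)
bar 4: v0=B3 v1=D4 (m3)
bar 5: v0=C4 v1=A4 (M6)
bar 6: v0=A3 v1=E4 (P5)
bar 7: v0=G3 v1=G4 (P8)
bar 8: v0=F3 v1=A3 (M3)
bar 9: v0=E3 v1=E4 (P8)
bar 10: v0=B2 v1=G3 (m6)
bar 11: v0=C3 v1=C4 (P8)
  R2 @ bar2.0: D3/B3 M6 -> F3/C4 P5 similar
  R1 @ bar6.0: C4/G4 P5 -> A3/E4 P5 similar
  R2 @ bar11.0: B2/G3 m6 -> C3/C4 P8 similar

No (3 violations)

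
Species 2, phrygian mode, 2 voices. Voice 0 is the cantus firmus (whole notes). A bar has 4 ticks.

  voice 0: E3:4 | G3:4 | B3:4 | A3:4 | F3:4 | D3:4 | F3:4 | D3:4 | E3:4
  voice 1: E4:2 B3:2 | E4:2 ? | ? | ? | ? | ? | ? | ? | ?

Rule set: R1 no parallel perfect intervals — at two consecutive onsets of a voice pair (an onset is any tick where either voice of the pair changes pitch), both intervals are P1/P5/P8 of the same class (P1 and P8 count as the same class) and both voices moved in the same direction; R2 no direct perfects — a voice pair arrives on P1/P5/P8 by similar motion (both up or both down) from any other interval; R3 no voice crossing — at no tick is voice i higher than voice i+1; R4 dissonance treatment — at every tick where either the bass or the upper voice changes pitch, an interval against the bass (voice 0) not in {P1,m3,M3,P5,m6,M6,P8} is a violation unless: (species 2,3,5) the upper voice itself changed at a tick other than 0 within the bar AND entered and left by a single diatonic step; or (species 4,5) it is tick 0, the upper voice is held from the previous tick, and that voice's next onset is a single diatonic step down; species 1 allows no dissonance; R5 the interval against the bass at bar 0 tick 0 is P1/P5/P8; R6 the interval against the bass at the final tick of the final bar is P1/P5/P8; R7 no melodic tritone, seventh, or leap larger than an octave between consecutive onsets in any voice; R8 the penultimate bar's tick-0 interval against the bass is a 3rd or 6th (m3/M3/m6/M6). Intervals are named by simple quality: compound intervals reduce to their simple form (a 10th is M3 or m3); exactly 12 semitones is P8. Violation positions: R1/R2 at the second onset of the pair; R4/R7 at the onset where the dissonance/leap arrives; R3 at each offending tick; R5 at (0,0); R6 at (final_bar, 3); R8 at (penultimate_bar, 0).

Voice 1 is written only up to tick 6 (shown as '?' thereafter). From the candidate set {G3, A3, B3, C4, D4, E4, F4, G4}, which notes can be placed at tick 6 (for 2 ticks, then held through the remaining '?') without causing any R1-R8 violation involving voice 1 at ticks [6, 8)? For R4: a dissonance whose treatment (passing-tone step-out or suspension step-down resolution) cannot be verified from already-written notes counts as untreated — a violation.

{B3, D4, E4, G3, G4}

G3: legal
A3: violates R4
B3: legal
C4: violates R4
D4: legal
E4: legal
F4: violates R4
G4: legal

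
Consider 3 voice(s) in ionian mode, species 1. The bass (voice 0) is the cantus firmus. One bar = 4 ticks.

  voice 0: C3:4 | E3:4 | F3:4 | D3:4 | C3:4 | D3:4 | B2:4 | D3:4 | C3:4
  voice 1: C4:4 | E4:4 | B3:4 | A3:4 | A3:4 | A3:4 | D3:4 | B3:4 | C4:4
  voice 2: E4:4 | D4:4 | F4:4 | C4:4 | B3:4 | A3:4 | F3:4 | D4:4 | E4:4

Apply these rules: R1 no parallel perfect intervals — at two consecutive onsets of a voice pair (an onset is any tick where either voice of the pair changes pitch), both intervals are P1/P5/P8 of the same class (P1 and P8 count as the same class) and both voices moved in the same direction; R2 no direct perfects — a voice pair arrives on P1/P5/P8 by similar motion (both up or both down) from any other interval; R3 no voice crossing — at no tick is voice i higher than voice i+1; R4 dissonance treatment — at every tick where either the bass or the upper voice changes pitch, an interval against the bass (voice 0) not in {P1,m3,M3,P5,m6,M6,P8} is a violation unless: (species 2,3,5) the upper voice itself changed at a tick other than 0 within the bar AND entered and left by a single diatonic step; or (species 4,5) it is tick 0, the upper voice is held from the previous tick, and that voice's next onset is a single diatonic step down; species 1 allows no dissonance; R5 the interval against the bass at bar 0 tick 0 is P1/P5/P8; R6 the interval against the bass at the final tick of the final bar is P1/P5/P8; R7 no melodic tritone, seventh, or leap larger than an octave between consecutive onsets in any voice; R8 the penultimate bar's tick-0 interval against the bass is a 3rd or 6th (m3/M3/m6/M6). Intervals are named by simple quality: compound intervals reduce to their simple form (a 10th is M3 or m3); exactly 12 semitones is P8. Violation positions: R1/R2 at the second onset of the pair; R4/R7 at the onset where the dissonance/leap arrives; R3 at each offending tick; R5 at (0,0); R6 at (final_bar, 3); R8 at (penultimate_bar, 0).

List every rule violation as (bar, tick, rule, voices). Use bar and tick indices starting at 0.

(0, 0, R5, (0, 2))
(1, 0, R1, (0, 1))
(1, 0, R3, (1, 2))
(1, 0, R4, (0, 2))
(1, 1, R3, (1, 2))
(1, 2, R3, (1, 2))
(1, 3, R3, (1, 2))
(2, 0, R2, (0, 2))
(2, 0, R4, (0, 1))
(3, 0, R2, (0, 1))
(3, 0, R4, (0, 2))
(4, 0, R4, (0, 2))
(6, 0, R4, (0, 2))
(7, 0, R2, (0, 2))
(7, 0, R8, (0, 2))
(8, 3, R6, (0, 2))

bar 0: v0=C3 v1=C4 v2=E4 downbeat M3
bar 1: v0=E3 v1=E4 v2=D4 downbeat m7
bar 2: v0=F3 v1=B3 v2=F4 downbeat P8
bar 3: v0=D3 v1=A3 v2=C4 downbeat m7
bar 4: v0=C3 v1=A3 v2=B3 downbeat M7
bar 5: v0=D3 v1=A3 v2=A3 downbeat P5
bar 6: v0=B2 v1=D3 v2=F3 downbeat TT
bar 7: v0=D3 v1=B3 v2=D4 downbeat P8
bar 8: v0=C3 v1=C4 v2=E4 downbeat M3
  -> R5 @ bar 0 tick 0 v(0, 2): opens on M3
  -> R1 @ bar 1 tick 0 v(0, 1): C3/C4 P8 -> E3/E4 P8 similar
  -> R3 @ bar 1 tick 0 v(1, 2): E4 above D4
  -> R4 @ bar 1 tick 0 v(0, 2): E3/D4 m7 untreated
  -> R3 @ bar 1 tick 1 v(1, 2): E4 above D4
  -> R3 @ bar 1 tick 2 v(1, 2): E4 above D4
  -> R3 @ bar 1 tick 3 v(1, 2): E4 above D4
  -> R2 @ bar 2 tick 0 v(0, 2): E3/D4 m7 -> F3/F4 P8 similar
  -> R4 @ bar 2 tick 0 v(0, 1): F3/B3 TT untreated
  -> R2 @ bar 3 tick 0 v(0, 1): F3/B3 TT -> D3/A3 P5 similar
  -> R4 @ bar 3 tick 0 v(0, 2): D3/C4 m7 untreated
  -> R4 @ bar 4 tick 0 v(0, 2): C3/B3 M7 untreated
  -> R4 @ bar 6 tick 0 v(0, 2): B2/F3 TT untreated
  -> R2 @ bar 7 tick 0 v(0, 2): B2/F3 TT -> D3/D4 P8 similar
  -> R8 @ bar 7 tick 0 v(0, 2): penult P8 not 3rd/6th
  -> R6 @ bar 8 tick 3 v(0, 2): closes on M3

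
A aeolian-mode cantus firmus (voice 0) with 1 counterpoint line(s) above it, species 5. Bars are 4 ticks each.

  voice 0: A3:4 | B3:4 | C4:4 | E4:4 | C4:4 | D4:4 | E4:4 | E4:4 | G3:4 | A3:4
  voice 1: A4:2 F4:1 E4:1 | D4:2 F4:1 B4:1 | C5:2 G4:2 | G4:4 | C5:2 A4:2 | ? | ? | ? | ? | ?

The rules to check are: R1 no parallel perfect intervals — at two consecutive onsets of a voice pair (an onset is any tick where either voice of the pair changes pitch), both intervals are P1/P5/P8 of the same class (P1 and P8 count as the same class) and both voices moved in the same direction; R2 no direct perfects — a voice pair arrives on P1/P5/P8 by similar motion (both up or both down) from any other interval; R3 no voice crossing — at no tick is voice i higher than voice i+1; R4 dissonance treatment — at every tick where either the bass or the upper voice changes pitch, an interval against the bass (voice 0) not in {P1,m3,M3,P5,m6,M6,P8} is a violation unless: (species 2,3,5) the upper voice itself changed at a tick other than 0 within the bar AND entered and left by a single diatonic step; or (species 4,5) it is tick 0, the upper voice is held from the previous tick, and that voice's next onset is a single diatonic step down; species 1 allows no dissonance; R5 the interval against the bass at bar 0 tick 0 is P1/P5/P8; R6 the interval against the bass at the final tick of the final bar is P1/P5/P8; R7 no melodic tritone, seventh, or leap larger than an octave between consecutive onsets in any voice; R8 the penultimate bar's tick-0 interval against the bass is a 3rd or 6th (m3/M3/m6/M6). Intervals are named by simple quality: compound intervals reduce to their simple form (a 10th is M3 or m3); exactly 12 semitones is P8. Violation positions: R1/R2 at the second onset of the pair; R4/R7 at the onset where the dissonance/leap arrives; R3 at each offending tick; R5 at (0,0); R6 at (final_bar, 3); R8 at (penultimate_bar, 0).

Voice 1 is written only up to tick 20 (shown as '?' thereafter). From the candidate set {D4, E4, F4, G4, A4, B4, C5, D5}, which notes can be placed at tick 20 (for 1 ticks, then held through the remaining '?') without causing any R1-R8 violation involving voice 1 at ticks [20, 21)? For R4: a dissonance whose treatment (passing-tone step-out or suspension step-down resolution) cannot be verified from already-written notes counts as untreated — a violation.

{A4, B4, D4, F4}

D4: legal
E4: violates R4
F4: legal
G4: violates R4
A4: legal
B4: legal
C5: violates R4
D5: violates R2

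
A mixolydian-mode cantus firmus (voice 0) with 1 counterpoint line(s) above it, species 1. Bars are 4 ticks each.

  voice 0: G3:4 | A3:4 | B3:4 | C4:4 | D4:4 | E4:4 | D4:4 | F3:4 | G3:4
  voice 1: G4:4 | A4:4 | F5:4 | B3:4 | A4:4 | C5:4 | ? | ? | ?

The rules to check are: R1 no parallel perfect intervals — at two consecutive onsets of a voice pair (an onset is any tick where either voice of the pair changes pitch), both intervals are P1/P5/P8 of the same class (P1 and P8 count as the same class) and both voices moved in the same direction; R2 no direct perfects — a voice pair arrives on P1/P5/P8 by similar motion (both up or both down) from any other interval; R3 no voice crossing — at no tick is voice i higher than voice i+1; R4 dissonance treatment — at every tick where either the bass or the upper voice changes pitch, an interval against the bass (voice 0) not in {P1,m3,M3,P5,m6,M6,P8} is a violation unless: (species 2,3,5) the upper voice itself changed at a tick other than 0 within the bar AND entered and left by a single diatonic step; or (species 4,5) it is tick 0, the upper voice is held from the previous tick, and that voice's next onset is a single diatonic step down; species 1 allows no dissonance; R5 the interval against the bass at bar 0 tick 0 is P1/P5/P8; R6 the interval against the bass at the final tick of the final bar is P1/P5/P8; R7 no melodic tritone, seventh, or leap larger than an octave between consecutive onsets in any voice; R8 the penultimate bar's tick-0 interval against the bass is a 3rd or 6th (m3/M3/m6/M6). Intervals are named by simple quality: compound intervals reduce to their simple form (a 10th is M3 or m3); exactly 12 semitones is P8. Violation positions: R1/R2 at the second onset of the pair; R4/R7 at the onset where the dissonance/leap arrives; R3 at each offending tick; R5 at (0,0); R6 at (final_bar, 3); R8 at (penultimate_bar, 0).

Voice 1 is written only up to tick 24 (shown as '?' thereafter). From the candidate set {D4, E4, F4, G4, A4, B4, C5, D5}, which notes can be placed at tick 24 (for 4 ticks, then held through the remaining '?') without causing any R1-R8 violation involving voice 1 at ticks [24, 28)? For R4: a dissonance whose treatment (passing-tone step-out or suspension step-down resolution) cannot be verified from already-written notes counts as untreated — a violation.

{B4, D5, F4}

D4: violates R2,R7
E4: violates R4
F4: legal
G4: violates R4
A4: violates R2
B4: legal
C5: violates R4
D5: legal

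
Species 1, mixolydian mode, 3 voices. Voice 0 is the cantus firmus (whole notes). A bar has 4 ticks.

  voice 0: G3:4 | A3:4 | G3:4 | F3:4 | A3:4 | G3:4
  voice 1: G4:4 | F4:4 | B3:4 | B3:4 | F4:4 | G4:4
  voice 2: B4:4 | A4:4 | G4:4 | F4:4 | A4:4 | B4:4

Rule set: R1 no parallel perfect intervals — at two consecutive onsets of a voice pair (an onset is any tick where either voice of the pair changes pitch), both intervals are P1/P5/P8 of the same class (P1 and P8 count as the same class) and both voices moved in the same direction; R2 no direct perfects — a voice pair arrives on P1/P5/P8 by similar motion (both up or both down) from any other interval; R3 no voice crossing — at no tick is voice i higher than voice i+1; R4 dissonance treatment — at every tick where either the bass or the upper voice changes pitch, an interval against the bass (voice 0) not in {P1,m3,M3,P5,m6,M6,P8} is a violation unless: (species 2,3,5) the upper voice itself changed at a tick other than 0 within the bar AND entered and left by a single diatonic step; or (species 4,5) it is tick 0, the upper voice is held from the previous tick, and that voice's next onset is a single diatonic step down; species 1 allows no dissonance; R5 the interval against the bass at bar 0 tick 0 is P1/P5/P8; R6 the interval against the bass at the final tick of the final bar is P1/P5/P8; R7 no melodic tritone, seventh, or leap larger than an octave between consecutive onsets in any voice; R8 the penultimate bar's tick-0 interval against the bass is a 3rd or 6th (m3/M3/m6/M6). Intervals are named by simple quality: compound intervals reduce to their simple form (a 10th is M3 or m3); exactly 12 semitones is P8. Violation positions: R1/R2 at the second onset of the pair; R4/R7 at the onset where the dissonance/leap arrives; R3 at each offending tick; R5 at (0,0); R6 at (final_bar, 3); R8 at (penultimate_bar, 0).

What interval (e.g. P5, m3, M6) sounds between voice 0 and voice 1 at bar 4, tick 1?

m6

voice 0=A3 voice 1=F4 -> m6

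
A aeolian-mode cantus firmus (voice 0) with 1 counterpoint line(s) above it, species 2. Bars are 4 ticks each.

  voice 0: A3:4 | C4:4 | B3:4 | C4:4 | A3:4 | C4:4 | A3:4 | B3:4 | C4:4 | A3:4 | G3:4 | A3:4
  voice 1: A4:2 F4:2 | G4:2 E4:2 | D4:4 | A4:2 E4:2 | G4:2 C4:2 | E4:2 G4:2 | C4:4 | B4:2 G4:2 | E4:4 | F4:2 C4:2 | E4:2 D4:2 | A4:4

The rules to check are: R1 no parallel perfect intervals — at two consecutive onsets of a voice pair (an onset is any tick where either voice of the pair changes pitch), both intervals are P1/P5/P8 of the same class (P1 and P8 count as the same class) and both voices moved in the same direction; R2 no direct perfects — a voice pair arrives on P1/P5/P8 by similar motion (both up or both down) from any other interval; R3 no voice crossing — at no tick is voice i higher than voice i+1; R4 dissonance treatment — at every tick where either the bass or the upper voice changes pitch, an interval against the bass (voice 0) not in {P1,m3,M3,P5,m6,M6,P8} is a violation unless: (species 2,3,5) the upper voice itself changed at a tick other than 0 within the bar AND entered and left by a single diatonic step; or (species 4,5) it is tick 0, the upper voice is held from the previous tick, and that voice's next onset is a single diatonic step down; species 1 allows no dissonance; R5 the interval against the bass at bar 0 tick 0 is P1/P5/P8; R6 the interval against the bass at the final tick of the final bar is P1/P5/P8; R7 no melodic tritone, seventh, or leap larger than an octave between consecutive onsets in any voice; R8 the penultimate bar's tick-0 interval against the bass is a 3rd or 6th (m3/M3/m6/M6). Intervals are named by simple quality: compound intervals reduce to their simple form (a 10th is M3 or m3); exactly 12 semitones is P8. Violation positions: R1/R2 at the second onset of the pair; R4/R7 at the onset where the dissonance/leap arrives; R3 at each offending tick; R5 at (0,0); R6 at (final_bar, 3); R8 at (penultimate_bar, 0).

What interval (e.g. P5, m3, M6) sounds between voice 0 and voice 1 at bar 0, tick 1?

voice 0=A3 voice 1=A4 -> P8

P8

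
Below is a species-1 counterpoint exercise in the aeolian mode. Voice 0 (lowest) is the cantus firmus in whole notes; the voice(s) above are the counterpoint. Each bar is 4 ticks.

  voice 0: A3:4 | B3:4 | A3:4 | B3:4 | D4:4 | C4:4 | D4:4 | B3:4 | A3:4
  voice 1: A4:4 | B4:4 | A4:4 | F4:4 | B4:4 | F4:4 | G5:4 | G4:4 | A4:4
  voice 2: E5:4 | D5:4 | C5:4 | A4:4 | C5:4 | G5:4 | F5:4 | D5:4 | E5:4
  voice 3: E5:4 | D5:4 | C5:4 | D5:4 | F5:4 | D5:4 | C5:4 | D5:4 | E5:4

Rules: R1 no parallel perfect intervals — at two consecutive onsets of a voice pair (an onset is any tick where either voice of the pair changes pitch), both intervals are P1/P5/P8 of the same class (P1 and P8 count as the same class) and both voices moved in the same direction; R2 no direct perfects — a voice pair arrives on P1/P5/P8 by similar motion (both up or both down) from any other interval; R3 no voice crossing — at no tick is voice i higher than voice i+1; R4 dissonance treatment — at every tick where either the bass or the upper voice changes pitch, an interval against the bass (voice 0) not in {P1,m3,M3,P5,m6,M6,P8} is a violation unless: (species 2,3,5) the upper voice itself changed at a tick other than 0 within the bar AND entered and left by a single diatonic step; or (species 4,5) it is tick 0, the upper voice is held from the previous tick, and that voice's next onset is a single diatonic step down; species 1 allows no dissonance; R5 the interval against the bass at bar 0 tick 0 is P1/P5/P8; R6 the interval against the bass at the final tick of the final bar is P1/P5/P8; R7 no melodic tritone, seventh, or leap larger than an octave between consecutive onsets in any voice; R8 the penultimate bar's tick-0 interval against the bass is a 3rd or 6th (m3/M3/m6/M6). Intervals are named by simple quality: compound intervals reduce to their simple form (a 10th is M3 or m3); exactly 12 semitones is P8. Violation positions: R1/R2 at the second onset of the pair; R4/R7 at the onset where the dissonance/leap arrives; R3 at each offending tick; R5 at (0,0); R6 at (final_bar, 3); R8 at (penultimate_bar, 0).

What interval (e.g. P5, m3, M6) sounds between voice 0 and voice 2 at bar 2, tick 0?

m3

voice 0=A3 voice 2=C5 -> m3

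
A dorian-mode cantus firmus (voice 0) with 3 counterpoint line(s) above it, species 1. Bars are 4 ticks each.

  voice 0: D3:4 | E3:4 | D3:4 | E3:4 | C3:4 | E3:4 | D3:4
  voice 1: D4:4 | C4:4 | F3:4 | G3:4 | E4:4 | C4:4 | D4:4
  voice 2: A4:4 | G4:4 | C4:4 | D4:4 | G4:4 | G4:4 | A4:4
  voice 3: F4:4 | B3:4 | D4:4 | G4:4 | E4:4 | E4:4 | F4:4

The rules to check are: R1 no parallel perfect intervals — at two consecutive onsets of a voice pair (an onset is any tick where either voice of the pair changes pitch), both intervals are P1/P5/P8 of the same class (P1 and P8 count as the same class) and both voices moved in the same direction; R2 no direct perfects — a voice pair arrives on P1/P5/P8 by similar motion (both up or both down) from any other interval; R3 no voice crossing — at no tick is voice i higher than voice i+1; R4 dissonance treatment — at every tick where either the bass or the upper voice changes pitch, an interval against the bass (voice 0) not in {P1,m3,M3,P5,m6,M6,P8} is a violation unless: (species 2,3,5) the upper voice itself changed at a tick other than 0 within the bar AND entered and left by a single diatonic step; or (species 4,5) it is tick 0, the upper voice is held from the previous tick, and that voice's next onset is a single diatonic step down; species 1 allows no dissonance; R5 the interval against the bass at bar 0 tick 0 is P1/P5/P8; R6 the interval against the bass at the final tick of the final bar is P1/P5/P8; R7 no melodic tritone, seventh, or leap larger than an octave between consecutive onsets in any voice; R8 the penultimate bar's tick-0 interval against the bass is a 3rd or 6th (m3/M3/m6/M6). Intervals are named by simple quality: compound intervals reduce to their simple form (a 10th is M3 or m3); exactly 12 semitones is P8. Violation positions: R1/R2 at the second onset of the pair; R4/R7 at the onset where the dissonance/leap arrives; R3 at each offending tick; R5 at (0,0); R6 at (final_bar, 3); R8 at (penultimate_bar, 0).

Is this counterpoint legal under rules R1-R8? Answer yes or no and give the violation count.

bar 0: v0=D3 v1=D4 v2=A4 v3=F4 (m3)
bar 1: v0=E3 v1=C4 v2=G4 v3=B3 (P5)
bar 2: v0=D3 v1=F3 v2=C4 v3=D4 (P8)
bar 3: v0=E3 v1=G3 v2=D4 v3=G4 (m3)
bar 4: v0=C3 v1=E4 v2=G4 v3=E4 (M3)
bar 5: v0=E3 v1=C4 v2=G4 v3=E4 (P8)
bar 6: v0=D3 v1=D4 v2=A4 v3=F4 (m3)
  R3 @ bar0.0: A4 above F4
  R5 @ bar0.0: opens on m3
  R3 @ bar0.1: A4 above F4
  R3 @ bar0.2: A4 above F4
  R3 @ bar0.3: A4 above F4
  R1 @ bar1.0: D4/A4 P5 -> C4/G4 P5 similar
  R3 @ bar1.0: G4 above B3
  R7 @ bar1.0: F4->B3 leap 6st
  R3 @ bar1.1: G4 above B3
  R3 @ bar1.2: G4 above B3
  R3 @ bar1.3: G4 above B3
  R1 @ bar2.0: C4/G4 P5 -> F3/C4 P5 similar
  R4 @ bar2.0: D3/C4 m7 untreated
  R1 @ bar3.0: F3/C4 P5 -> G3/D4 P5 similar
  R2 @ bar3.0: F3/D4 M6 -> G3/G4 P8 similar
  R4 @ bar3.0: E3/D4 m7 untreated
  R3 @ bar4.0: G4 above E4
  R3 @ bar4.1: G4 above E4
  R3 @ bar4.2: G4 above E4
  R3 @ bar4.3: G4 above E4
  R3 @ bar5.0: G4 above E4
  R8 @ bar5.0: penult P8 not 3rd/6th
  R3 @ bar5.1: G4 above E4
  R3 @ bar5.2: G4 above E4
  R3 @ bar5.3: G4 above E4
  R1 @ bar6.0: C4/G4 P5 -> D4/A4 P5 similar
  R3 @ bar6.0: A4 above F4
  R3 @ bar6.1: A4 above F4
  R3 @ bar6.2: A4 above F4
  R3 @ bar6.3: A4 above F4
  R6 @ bar6.3: closes on m3

No (31 violations)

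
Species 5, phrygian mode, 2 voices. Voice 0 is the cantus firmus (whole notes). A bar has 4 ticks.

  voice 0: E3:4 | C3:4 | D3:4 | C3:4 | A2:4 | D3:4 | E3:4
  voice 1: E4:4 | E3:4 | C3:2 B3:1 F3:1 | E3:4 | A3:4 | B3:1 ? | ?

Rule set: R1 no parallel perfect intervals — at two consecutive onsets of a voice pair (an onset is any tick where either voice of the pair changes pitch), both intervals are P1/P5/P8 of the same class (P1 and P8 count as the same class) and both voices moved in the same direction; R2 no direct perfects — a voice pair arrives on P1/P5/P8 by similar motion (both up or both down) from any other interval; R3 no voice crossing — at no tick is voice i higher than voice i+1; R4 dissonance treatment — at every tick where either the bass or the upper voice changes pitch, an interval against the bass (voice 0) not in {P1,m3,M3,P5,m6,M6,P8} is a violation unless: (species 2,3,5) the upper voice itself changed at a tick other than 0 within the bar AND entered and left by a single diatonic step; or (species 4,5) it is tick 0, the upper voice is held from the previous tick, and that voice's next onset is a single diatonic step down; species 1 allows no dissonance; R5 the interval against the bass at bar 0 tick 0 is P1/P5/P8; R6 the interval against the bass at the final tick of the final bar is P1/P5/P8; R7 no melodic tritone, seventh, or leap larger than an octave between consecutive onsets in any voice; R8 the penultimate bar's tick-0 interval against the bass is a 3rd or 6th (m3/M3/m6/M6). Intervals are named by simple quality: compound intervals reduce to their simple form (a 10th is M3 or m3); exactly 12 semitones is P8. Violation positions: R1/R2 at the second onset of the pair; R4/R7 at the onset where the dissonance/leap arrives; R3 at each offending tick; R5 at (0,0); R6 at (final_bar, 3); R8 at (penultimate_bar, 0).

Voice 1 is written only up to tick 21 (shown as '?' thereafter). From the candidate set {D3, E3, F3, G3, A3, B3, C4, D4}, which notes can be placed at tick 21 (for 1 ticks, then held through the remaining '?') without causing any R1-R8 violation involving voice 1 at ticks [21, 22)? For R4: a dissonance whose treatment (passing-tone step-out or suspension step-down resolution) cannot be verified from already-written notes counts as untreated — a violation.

D3: legal
E3: violates R4
F3: violates R7
G3: violates R4
A3: legal
B3: legal
C4: violates R4
D4: legal

{A3, B3, D3, D4}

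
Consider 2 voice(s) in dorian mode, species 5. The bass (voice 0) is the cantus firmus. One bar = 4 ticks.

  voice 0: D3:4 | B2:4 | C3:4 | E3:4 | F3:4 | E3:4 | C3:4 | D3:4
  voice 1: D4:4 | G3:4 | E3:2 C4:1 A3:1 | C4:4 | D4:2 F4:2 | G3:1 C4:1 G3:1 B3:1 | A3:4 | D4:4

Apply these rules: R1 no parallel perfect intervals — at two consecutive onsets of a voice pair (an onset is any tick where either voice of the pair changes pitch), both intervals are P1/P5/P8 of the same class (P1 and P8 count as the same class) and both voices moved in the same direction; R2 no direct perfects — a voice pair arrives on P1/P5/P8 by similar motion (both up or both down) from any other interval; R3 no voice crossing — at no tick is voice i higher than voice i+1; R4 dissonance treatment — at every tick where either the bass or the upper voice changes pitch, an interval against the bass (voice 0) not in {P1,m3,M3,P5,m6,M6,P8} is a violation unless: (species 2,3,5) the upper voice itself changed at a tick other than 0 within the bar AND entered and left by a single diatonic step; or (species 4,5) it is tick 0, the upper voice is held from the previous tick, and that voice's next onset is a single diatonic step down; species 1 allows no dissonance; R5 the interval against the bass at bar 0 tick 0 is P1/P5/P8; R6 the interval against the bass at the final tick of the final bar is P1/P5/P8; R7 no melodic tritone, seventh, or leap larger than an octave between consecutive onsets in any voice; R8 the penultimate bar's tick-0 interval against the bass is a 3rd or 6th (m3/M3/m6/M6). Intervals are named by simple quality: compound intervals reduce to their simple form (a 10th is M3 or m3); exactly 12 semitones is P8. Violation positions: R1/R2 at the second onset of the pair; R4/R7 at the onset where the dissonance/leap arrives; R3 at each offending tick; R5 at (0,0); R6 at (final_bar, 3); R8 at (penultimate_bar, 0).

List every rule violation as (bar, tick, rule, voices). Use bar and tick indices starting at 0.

bar 0: v0=D3 v1=D4 downbeat P8
bar 1: v0=B2 v1=G3 downbeat m6
bar 2: v0=C3 v1=E3 downbeat M3
bar 3: v0=E3 v1=C4 downbeat m6
bar 4: v0=F3 v1=D4 downbeat M6
bar 5: v0=E3 v1=G3 downbeat m3
bar 6: v0=C3 v1=A3 downbeat M6
bar 7: v0=D3 v1=D4 downbeat P8
  -> R7 @ bar 5 tick 0 v(1,): F4->G3 leap 10st
  -> R2 @ bar 7 tick 0 v(0, 1): C3/A3 M6 -> D3/D4 P8 similar

(5, 0, R7, (1,))
(7, 0, R2, (0, 1))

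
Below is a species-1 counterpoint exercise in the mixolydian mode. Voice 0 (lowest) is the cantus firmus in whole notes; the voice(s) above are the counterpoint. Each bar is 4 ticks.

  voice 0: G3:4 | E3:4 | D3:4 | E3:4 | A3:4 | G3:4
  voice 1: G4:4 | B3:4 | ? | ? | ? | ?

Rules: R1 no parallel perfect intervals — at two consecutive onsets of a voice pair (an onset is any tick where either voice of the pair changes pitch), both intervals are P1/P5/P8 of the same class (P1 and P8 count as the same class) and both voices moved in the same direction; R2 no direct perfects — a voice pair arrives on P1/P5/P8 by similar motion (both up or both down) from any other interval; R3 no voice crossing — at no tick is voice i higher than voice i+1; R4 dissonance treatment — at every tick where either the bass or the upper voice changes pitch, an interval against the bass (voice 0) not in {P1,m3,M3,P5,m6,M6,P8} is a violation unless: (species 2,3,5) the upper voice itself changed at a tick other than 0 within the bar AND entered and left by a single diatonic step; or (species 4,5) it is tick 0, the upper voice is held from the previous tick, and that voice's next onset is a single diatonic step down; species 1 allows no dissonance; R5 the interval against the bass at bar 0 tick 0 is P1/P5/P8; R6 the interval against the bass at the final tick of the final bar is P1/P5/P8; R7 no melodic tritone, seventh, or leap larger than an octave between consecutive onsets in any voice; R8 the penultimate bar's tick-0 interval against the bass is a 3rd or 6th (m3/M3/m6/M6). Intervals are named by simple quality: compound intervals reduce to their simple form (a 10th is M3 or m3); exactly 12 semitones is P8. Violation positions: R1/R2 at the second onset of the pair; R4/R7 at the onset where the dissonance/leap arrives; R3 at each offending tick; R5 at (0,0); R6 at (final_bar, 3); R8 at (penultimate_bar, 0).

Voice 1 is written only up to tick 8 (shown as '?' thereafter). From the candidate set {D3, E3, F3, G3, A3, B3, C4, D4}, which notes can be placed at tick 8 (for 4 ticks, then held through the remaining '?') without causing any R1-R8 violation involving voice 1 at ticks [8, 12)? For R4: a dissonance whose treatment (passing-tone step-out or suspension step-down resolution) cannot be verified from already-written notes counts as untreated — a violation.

{B3, D4}

D3: violates R2
E3: violates R4
F3: violates R7
G3: violates R4
A3: violates R1
B3: legal
C4: violates R4
D4: legal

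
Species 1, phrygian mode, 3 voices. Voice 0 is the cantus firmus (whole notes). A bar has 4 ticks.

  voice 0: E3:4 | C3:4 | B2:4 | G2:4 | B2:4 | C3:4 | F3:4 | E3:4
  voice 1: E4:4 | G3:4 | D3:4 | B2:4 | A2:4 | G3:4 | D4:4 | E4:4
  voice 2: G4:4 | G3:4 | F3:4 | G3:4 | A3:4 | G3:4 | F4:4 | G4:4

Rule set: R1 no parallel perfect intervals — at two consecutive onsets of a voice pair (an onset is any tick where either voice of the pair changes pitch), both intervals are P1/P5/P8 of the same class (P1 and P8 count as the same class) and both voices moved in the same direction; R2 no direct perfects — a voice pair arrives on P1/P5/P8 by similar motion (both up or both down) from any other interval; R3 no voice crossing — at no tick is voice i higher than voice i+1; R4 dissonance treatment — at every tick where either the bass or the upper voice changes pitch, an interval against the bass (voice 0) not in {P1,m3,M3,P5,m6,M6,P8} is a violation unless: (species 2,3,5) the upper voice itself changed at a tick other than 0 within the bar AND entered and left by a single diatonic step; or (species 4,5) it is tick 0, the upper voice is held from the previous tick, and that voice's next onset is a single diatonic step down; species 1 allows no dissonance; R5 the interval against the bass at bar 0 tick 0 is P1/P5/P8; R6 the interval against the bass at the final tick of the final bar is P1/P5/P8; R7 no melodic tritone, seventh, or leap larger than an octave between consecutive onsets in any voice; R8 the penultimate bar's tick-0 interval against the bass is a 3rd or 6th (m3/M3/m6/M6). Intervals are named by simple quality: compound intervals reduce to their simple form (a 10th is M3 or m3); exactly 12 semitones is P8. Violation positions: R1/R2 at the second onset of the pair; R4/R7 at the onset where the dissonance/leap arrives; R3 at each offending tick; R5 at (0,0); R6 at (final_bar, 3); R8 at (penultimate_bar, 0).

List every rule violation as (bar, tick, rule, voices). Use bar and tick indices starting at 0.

(0, 0, R5, (0, 2))
(1, 0, R2, (0, 1))
(1, 0, R2, (0, 2))
(1, 0, R2, (1, 2))
(2, 0, R4, (0, 2))
(4, 0, R3, (0, 1))
(4, 0, R4, (0, 1))
(4, 0, R4, (0, 2))
(4, 1, R3, (0, 1))
(4, 2, R3, (0, 1))
(4, 3, R3, (0, 1))
(5, 0, R2, (0, 1))
(5, 0, R7, (1,))
(6, 0, R2, (0, 2))
(6, 0, R7, (2,))
(6, 0, R8, (0, 2))
(7, 3, R6, (0, 2))

bar 0: v0=E3 v1=E4 v2=G4 downbeat m3
bar 1: v0=C3 v1=G3 v2=G3 downbeat P5
bar 2: v0=B2 v1=D3 v2=F3 downbeat TT
bar 3: v0=G2 v1=B2 v2=G3 downbeat P8
bar 4: v0=B2 v1=A2 v2=A3 downbeat m7
bar 5: v0=C3 v1=G3 v2=G3 downbeat P5
bar 6: v0=F3 v1=D4 v2=F4 downbeat P8
bar 7: v0=E3 v1=E4 v2=G4 downbeat m3
  -> R5 @ bar 0 tick 0 v(0, 2): opens on m3
  -> R2 @ bar 1 tick 0 v(0, 1): E3/E4 P8 -> C3/G3 P5 similar
  -> R2 @ bar 1 tick 0 v(0, 2): E3/G4 m3 -> C3/G3 P5 similar
  -> R2 @ bar 1 tick 0 v(1, 2): E4/G4 m3 -> G3/G3 P1 similar
  -> R4 @ bar 2 tick 0 v(0, 2): B2/F3 TT untreated
  -> R3 @ bar 4 tick 0 v(0, 1): B2 above A2
  -> R4 @ bar 4 tick 0 v(0, 1): B2/A2 M2 untreated
  -> R4 @ bar 4 tick 0 v(0, 2): B2/A3 m7 untreated
  -> R3 @ bar 4 tick 1 v(0, 1): B2 above A2
  -> R3 @ bar 4 tick 2 v(0, 1): B2 above A2
  -> R3 @ bar 4 tick 3 v(0, 1): B2 above A2
  -> R2 @ bar 5 tick 0 v(0, 1): B2/A2 M2 -> C3/G3 P5 similar
  -> R7 @ bar 5 tick 0 v(1,): A2->G3 leap 10st
  -> R2 @ bar 6 tick 0 v(0, 2): C3/G3 P5 -> F3/F4 P8 similar
  -> R7 @ bar 6 tick 0 v(2,): G3->F4 leap 10st
  -> R8 @ bar 6 tick 0 v(0, 2): penult P8 not 3rd/6th
  -> R6 @ bar 7 tick 3 v(0, 2): closes on m3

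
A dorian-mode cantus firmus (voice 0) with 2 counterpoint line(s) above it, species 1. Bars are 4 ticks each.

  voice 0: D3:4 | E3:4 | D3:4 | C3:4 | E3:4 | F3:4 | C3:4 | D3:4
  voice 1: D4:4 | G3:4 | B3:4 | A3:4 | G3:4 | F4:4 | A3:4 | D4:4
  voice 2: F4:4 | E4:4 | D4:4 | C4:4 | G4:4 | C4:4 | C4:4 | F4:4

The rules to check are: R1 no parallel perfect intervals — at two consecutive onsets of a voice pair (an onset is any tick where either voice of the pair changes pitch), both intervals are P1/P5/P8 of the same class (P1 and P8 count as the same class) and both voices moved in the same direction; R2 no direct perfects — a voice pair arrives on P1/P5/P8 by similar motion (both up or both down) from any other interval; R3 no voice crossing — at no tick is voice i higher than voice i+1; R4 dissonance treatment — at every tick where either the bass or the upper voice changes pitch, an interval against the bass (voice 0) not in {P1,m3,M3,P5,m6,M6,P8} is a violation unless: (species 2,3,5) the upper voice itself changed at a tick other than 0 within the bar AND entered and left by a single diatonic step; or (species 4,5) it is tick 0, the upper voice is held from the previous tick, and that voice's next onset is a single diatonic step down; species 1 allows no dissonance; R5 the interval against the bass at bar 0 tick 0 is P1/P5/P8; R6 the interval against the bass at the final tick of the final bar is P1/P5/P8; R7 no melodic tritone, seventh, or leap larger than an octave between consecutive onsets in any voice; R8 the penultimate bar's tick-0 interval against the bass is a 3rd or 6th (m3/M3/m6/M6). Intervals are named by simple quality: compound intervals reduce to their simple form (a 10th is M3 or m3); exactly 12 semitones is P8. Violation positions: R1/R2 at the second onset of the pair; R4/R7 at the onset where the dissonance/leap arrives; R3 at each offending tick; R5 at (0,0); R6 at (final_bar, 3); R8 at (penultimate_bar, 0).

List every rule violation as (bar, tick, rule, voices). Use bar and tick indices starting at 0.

(0, 0, R5, (0, 2))
(2, 0, R1, (0, 2))
(3, 0, R1, (0, 2))
(5, 0, R2, (0, 1))
(5, 0, R3, (1, 2))
(5, 0, R7, (1,))
(5, 1, R3, (1, 2))
(5, 2, R3, (1, 2))
(5, 3, R3, (1, 2))
(6, 0, R8, (0, 2))
(7, 0, R2, (0, 1))
(7, 3, R6, (0, 2))

bar 0: v0=D3 v1=D4 v2=F4 downbeat m3
bar 1: v0=E3 v1=G3 v2=E4 downbeat P8
bar 2: v0=D3 v1=B3 v2=D4 downbeat P8
bar 3: v0=C3 v1=A3 v2=C4 downbeat P8
bar 4: v0=E3 v1=G3 v2=G4 downbeat m3
bar 5: v0=F3 v1=F4 v2=C4 downbeat P5
bar 6: v0=C3 v1=A3 v2=C4 downbeat P8
bar 7: v0=D3 v1=D4 v2=F4 downbeat m3
  -> R5 @ bar 0 tick 0 v(0, 2): opens on m3
  -> R1 @ bar 2 tick 0 v(0, 2): E3/E4 P8 -> D3/D4 P8 similar
  -> R1 @ bar 3 tick 0 v(0, 2): D3/D4 P8 -> C3/C4 P8 similar
  -> R2 @ bar 5 tick 0 v(0, 1): E3/G3 m3 -> F3/F4 P8 similar
  -> R3 @ bar 5 tick 0 v(1, 2): F4 above C4
  -> R7 @ bar 5 tick 0 v(1,): G3->F4 leap 10st
  -> R3 @ bar 5 tick 1 v(1, 2): F4 above C4
  -> R3 @ bar 5 tick 2 v(1, 2): F4 above C4
  -> R3 @ bar 5 tick 3 v(1, 2): F4 above C4
  -> R8 @ bar 6 tick 0 v(0, 2): penult P8 not 3rd/6th
  -> R2 @ bar 7 tick 0 v(0, 1): C3/A3 M6 -> D3/D4 P8 similar
  -> R6 @ bar 7 tick 3 v(0, 2): closes on m3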